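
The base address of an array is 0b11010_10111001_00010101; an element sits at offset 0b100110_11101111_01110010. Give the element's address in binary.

0b10000011010100010000111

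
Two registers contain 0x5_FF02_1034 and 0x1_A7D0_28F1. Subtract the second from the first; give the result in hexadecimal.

0x45731E743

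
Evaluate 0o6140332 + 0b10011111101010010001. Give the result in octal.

0o10535553

0b10011111101010010001 = 0o2375221 in octal.
Add column by column in base 8, right to left:
  2+1 = 3
  3+2 = 5
  3+2 = 5
  0+5 = 5
  4+7 = 3 carry 1
  1+3+1 = 5
  6+2 = 0 carry 1
  final carry 1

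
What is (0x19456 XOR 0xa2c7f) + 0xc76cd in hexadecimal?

0x182ef6

First 0x19456 XOR 0xa2c7f = 0xbb829.
Add column by column in base 16, right to left:
  9+d = 6 carry 1
  2+c+1 = f
  8+6 = e
  b+7 = 2 carry 1
  b+c+1 = 8 carry 1
  final carry 1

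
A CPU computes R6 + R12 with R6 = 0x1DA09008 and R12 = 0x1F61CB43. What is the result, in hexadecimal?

0x3D025B4B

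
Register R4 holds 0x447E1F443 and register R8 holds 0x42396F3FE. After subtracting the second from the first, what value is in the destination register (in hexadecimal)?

0x244B0045

Subtract column by column in base 16:
  3-E → 5 (borrow)
  4-F-1 → 4 (borrow)
  4-3-1 → 0
  F-F → 0
  1-6 → B (borrow)
  E-9-1 → 4
  7-3 → 4
  4-2 → 2
  4-4 → 0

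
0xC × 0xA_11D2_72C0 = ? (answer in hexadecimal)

Multiply each base-16 digit by 12, carrying:
  0×12 = 0 → write 0
  C×12 = 144 → write 0 carry 9
  2×12+9 = 33 → write 1 carry 2
  7×12+2 = 86 → write 6 carry 5
  2×12+5 = 29 → write D carry 1
  D×12+1 = 157 → write D carry 9
  1×12+9 = 21 → write 5 carry 1
  1×12+1 = 13 → write D
  A×12 = 120 → write 8 carry 7
  remaining carry: 7

0x78D5DD6100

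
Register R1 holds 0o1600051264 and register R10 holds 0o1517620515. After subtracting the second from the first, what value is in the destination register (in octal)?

0o60230547

Subtract column by column in base 8:
  4-5 → 7 (borrow)
  6-1-1 → 4
  2-5 → 5 (borrow)
  1-0-1 → 0
  5-2 → 3
  0-6 → 2 (borrow)
  0-7-1 → 0 (borrow)
  0-1-1 → 6 (borrow)
  6-5-1 → 0
  1-1 → 0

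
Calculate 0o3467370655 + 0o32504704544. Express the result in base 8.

0o36174275421

Add column by column in base 8, right to left:
  5+4 = 1 carry 1
  5+4+1 = 2 carry 1
  6+5+1 = 4 carry 1
  0+4+1 = 5
  7+0 = 7
  3+7 = 2 carry 1
  7+4+1 = 4 carry 1
  6+0+1 = 7
  4+5 = 1 carry 1
  3+2+1 = 6
  0+3 = 3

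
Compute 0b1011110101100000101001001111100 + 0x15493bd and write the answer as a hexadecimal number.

0x6004e639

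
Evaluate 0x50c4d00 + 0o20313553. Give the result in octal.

0o523362153

0x50c4d00 = 0o503046400 in octal.
Add column by column in base 8, right to left:
  0+3 = 3
  0+5 = 5
  4+5 = 1 carry 1
  6+3+1 = 2 carry 1
  4+1+1 = 6
  0+3 = 3
  3+0 = 3
  0+2 = 2
  5+0 = 5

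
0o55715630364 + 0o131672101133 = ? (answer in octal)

Add column by column in base 8, right to left:
  4+3 = 7
  6+3 = 1 carry 1
  3+1+1 = 5
  0+1 = 1
  3+0 = 3
  6+1 = 7
  5+2 = 7
  1+7 = 0 carry 1
  7+6+1 = 6 carry 1
  5+1+1 = 7
  5+3 = 0 carry 1
  0+1+1 = 2

0o207607731517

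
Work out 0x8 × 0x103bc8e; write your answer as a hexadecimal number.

0x81de470

Multiply each base-16 digit by 8, carrying:
  e×8 = 112 → write 0 carry 7
  8×8+7 = 71 → write 7 carry 4
  c×8+4 = 100 → write 4 carry 6
  b×8+6 = 94 → write e carry 5
  3×8+5 = 29 → write d carry 1
  0×8+1 = 1 → write 1
  1×8 = 8 → write 8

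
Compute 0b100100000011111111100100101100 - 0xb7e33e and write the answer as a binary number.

0b100011010110000001010111101110

0xb7e33e = 0b101101111110001100111110 in binary.
Subtract column by column in base 2:
  0-0 → 0
  0-1 → 1 (borrow)
  1-1-1 → 1 (borrow)
  1-1-1 → 1 (borrow)
  0-1-1 → 0 (borrow)
  1-1-1 → 1 (borrow)
  0-0-1 → 1 (borrow)
  0-0-1 → 1 (borrow)
  1-1-1 → 1 (borrow)
  0-1-1 → 0 (borrow)
  0-0-1 → 1 (borrow)
  1-0-1 → 0
  1-0 → 1
  1-1 → 0
  1-1 → 0
  1-1 → 0
  1-1 → 0
  1-1 → 0
  1-1 → 0
  1-0 → 1
  0-1 → 1 (borrow)
  0-1-1 → 0 (borrow)
  0-0-1 → 1 (borrow)
  0-1-1 → 0 (borrow)
  0-0-1 → 1 (borrow)
  0-0-1 → 1 (borrow)
  1-0-1 → 0
  0-0 → 0
  0-0 → 0
  1-0 → 1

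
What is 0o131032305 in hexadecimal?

0x16434C5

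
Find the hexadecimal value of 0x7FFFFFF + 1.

0x8000000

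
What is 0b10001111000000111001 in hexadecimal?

0x8F039

Group the bits into nibbles: 1000 1111 0000 0011 1001 → 8F039.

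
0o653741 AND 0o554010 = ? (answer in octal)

0o450000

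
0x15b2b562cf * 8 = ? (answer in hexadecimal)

0xad95ab1678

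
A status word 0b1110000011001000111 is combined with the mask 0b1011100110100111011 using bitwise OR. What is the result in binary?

OR bit by bit (1 where either bit is 1):
  1110000011001000111
| 1011100110100111011
= 1111100111101111111

0b1111100111101111111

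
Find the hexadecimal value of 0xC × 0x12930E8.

0xDEE4AE0

Multiply each base-16 digit by 12, carrying:
  8×12 = 96 → write 0 carry 6
  E×12+6 = 174 → write E carry 10
  0×12+10 = 10 → write A
  3×12 = 36 → write 4 carry 2
  9×12+2 = 110 → write E carry 6
  2×12+6 = 30 → write E carry 1
  1×12+1 = 13 → write D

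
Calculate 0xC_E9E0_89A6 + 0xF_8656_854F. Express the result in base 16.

0x1C70370EF5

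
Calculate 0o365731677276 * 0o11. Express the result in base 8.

0o4245250672256

Multiply each base-8 digit by 9, carrying:
  6×9 = 54 → write 6 carry 6
  7×9+6 = 69 → write 5 carry 8
  2×9+8 = 26 → write 2 carry 3
  7×9+3 = 66 → write 2 carry 8
  7×9+8 = 71 → write 7 carry 8
  6×9+8 = 62 → write 6 carry 7
  1×9+7 = 16 → write 0 carry 2
  3×9+2 = 29 → write 5 carry 3
  7×9+3 = 66 → write 2 carry 8
  5×9+8 = 53 → write 5 carry 6
  6×9+6 = 60 → write 4 carry 7
  3×9+7 = 34 → write 2 carry 4
  remaining carry: 4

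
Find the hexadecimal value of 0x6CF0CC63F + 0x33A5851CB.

0xA0965180A

Add column by column in base 16, right to left:
  F+B = A carry 1
  3+C+1 = 0 carry 1
  6+1+1 = 8
  C+5 = 1 carry 1
  C+8+1 = 5 carry 1
  0+5+1 = 6
  F+A = 9 carry 1
  C+3+1 = 0 carry 1
  6+3+1 = A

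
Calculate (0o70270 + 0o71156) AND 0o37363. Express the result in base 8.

0o21042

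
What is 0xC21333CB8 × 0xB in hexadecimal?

0x856D339BE8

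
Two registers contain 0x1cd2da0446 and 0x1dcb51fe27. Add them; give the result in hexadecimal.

Add column by column in base 16, right to left:
  6+7 = d
  4+2 = 6
  4+e = 2 carry 1
  0+f+1 = 0 carry 1
  a+1+1 = c
  d+5 = 2 carry 1
  2+b+1 = e
  d+c = 9 carry 1
  c+d+1 = a carry 1
  1+1+1 = 3

0x3a9e2c026d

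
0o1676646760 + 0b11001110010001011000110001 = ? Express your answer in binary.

0b10010001101000110010000100001

0o1676646760 = 0b1110111110110100110111110000 in binary.
Add column by column in base 2, right to left:
  0+1 = 1
  0+0 = 0
  0+0 = 0
  0+0 = 0
  1+1 = 0 carry 1
  1+1+1 = 1 carry 1
  1+0+1 = 0 carry 1
  1+0+1 = 0 carry 1
  1+0+1 = 0 carry 1
  0+1+1 = 0 carry 1
  1+1+1 = 1 carry 1
  1+0+1 = 0 carry 1
  0+1+1 = 0 carry 1
  0+0+1 = 1
  1+0 = 1
  0+0 = 0
  1+1 = 0 carry 1
  1+0+1 = 0 carry 1
  0+0+1 = 1
  1+1 = 0 carry 1
  1+1+1 = 1 carry 1
  1+1+1 = 1 carry 1
  1+0+1 = 0 carry 1
  1+0+1 = 0 carry 1
  0+1+1 = 0 carry 1
  1+1+1 = 1 carry 1
  1+0+1 = 0 carry 1
  1+0+1 = 0 carry 1
  final carry 1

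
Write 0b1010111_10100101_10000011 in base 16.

Group the bits into nibbles: 0101 0111 1010 0101 1000 0011 → 57A583.

0x57A583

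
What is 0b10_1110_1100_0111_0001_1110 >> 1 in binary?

0b101110110001110001111

Right shift by 1: drop the 1 least-significant bit.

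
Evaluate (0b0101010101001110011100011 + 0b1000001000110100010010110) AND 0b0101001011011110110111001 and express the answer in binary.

Add column by column in base 2, right to left:
  1+0 = 1
  1+1 = 0 carry 1
  0+1+1 = 0 carry 1
  0+0+1 = 1
  0+1 = 1
  1+0 = 1
  1+0 = 1
  1+1 = 0 carry 1
  0+0+1 = 1
  0+0 = 0
  1+0 = 1
  1+1 = 0 carry 1
  1+0+1 = 0 carry 1
  0+1+1 = 0 carry 1
  0+1+1 = 0 carry 1
  1+0+1 = 0 carry 1
  0+0+1 = 1
  1+0 = 1
  0+1 = 1
  1+0 = 1
  0+0 = 0
  1+0 = 1
  0+0 = 0
  1+0 = 1
  0+1 = 1
Sum = 0b1101011110000010101111001; now AND with 0b0101001011011110110111001:
  1101011110000010101111001
& 0101001011011110110111001
= 0101001010000010100111001

0b101001010000010100111001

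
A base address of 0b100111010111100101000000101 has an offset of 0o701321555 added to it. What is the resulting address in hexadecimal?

0xBF16D72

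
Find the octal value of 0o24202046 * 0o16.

0o433435024

Multiply each base-8 digit by 14, carrying:
  6×14 = 84 → write 4 carry 10
  4×14+10 = 66 → write 2 carry 8
  0×14+8 = 8 → write 0 carry 1
  2×14+1 = 29 → write 5 carry 3
  0×14+3 = 3 → write 3
  2×14 = 28 → write 4 carry 3
  4×14+3 = 59 → write 3 carry 7
  2×14+7 = 35 → write 3 carry 4
  remaining carry: 4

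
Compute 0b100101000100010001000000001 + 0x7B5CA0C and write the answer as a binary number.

0b1100010101111110110000001101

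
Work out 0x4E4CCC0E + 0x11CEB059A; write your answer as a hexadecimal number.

0x16B37D1A8

Add column by column in base 16, right to left:
  E+A = 8 carry 1
  0+9+1 = A
  C+5 = 1 carry 1
  C+0+1 = D
  C+B = 7 carry 1
  4+E+1 = 3 carry 1
  E+C+1 = B carry 1
  4+1+1 = 6
  0+1 = 1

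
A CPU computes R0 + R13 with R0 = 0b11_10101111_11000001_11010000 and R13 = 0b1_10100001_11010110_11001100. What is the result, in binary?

0b101010100011001100010011100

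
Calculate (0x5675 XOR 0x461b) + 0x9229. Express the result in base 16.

0xa297

First 0x5675 XOR 0x461b = 0x106e.
Add column by column in base 16, right to left:
  e+9 = 7 carry 1
  6+2+1 = 9
  0+2 = 2
  1+9 = a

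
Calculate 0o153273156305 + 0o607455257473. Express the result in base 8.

Add column by column in base 8, right to left:
  5+3 = 0 carry 1
  0+7+1 = 0 carry 1
  3+4+1 = 0 carry 1
  6+7+1 = 6 carry 1
  5+5+1 = 3 carry 1
  1+2+1 = 4
  3+5 = 0 carry 1
  7+5+1 = 5 carry 1
  2+4+1 = 7
  3+7 = 2 carry 1
  5+0+1 = 6
  1+6 = 7

0o762750436000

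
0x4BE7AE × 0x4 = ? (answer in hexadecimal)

0x12F9EB8

Multiply each base-16 digit by 4, carrying:
  E×4 = 56 → write 8 carry 3
  A×4+3 = 43 → write B carry 2
  7×4+2 = 30 → write E carry 1
  E×4+1 = 57 → write 9 carry 3
  B×4+3 = 47 → write F carry 2
  4×4+2 = 18 → write 2 carry 1
  remaining carry: 1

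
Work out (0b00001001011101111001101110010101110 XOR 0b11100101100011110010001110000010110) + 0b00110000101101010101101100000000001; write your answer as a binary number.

First 0b00001001011101111001101110010101110 XOR 0b11100101100011110010001110000010110 = 0b11101100111110001011100000010111000.
Add column by column in base 2, right to left:
  0+1 = 1
  0+0 = 0
  0+0 = 0
  1+0 = 1
  1+0 = 1
  1+0 = 1
  0+0 = 0
  1+0 = 1
  0+0 = 0
  0+0 = 0
  0+0 = 0
  0+1 = 1
  0+1 = 1
  0+0 = 0
  1+1 = 0 carry 1
  1+1+1 = 1 carry 1
  1+0+1 = 0 carry 1
  0+1+1 = 0 carry 1
  1+0+1 = 0 carry 1
  0+1+1 = 0 carry 1
  0+0+1 = 1
  0+1 = 1
  1+0 = 1
  1+1 = 0 carry 1
  1+1+1 = 1 carry 1
  1+0+1 = 0 carry 1
  1+1+1 = 1 carry 1
  0+0+1 = 1
  0+0 = 0
  1+0 = 1
  1+0 = 1
  0+1 = 1
  1+1 = 0 carry 1
  1+0+1 = 0 carry 1
  1+0+1 = 0 carry 1
  final carry 1

0b100011101101011100001001100010111001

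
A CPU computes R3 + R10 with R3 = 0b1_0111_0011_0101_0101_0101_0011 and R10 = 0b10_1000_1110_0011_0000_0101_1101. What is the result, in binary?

0b100000000011000010110110000

Add column by column in base 2, right to left:
  1+1 = 0 carry 1
  1+0+1 = 0 carry 1
  0+1+1 = 0 carry 1
  0+1+1 = 0 carry 1
  1+1+1 = 1 carry 1
  0+0+1 = 1
  1+1 = 0 carry 1
  0+0+1 = 1
  1+0 = 1
  0+0 = 0
  1+0 = 1
  0+0 = 0
  1+1 = 0 carry 1
  0+1+1 = 0 carry 1
  1+0+1 = 0 carry 1
  0+0+1 = 1
  1+0 = 1
  1+1 = 0 carry 1
  0+1+1 = 0 carry 1
  0+1+1 = 0 carry 1
  1+0+1 = 0 carry 1
  1+0+1 = 0 carry 1
  1+0+1 = 0 carry 1
  0+1+1 = 0 carry 1
  1+0+1 = 0 carry 1
  0+1+1 = 0 carry 1
  final carry 1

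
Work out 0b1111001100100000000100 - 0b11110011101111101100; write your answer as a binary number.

Subtract column by column in base 2:
  0-0 → 0
  0-0 → 0
  1-1 → 0
  0-1 → 1 (borrow)
  0-0-1 → 1 (borrow)
  0-1-1 → 0 (borrow)
  0-1-1 → 0 (borrow)
  0-1-1 → 0 (borrow)
  0-1-1 → 0 (borrow)
  0-1-1 → 0 (borrow)
  0-0-1 → 1 (borrow)
  1-1-1 → 1 (borrow)
  0-1-1 → 0 (borrow)
  0-1-1 → 0 (borrow)
  1-0-1 → 0
  1-0 → 1
  0-1 → 1 (borrow)
  0-1-1 → 0 (borrow)
  1-1-1 → 1 (borrow)
  1-1-1 → 1 (borrow)
  1-0-1 → 0
  1-0 → 1

0b1011011000110000011000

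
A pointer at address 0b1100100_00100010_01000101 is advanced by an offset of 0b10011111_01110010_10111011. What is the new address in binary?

Add column by column in base 2, right to left:
  1+1 = 0 carry 1
  0+1+1 = 0 carry 1
  1+0+1 = 0 carry 1
  0+1+1 = 0 carry 1
  0+1+1 = 0 carry 1
  0+1+1 = 0 carry 1
  1+0+1 = 0 carry 1
  0+1+1 = 0 carry 1
  0+0+1 = 1
  1+1 = 0 carry 1
  0+0+1 = 1
  0+0 = 0
  0+1 = 1
  1+1 = 0 carry 1
  0+1+1 = 0 carry 1
  0+0+1 = 1
  0+1 = 1
  0+1 = 1
  1+1 = 0 carry 1
  0+1+1 = 0 carry 1
  0+1+1 = 0 carry 1
  1+0+1 = 0 carry 1
  1+0+1 = 0 carry 1
  0+1+1 = 0 carry 1
  final carry 1

0b1000000111001010100000000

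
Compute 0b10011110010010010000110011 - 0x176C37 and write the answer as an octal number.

0b10011110010010010000110011 = 0o236222063 in octal.
0x176C37 = 0o5666067 in octal.
Subtract column by column in base 8:
  3-7 → 4 (borrow)
  6-6-1 → 7 (borrow)
  0-0-1 → 7 (borrow)
  2-6-1 → 3 (borrow)
  2-6-1 → 3 (borrow)
  2-6-1 → 3 (borrow)
  6-5-1 → 0
  3-0 → 3
  2-0 → 2

0o230333774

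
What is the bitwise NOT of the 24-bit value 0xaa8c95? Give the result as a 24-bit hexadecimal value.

Each hex digit d becomes f−d:
  a→5, a→5, 8→7, c→3, 9→6, 5→a

0x55736a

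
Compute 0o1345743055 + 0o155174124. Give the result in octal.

0o1523137201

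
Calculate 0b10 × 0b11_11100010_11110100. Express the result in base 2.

0b1111100010111101000

Multiply each base-2 digit by 2, carrying:
  0×2 = 0 → write 0
  0×2 = 0 → write 0
  1×2 = 2 → write 0 carry 1
  0×2+1 = 1 → write 1
  1×2 = 2 → write 0 carry 1
  1×2+1 = 3 → write 1 carry 1
  1×2+1 = 3 → write 1 carry 1
  1×2+1 = 3 → write 1 carry 1
  0×2+1 = 1 → write 1
  1×2 = 2 → write 0 carry 1
  0×2+1 = 1 → write 1
  0×2 = 0 → write 0
  0×2 = 0 → write 0
  1×2 = 2 → write 0 carry 1
  1×2+1 = 3 → write 1 carry 1
  1×2+1 = 3 → write 1 carry 1
  1×2+1 = 3 → write 1 carry 1
  1×2+1 = 3 → write 1 carry 1
  remaining carry: 1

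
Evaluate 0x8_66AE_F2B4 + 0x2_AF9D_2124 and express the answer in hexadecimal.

Add column by column in base 16, right to left:
  4+4 = 8
  B+2 = D
  2+1 = 3
  F+2 = 1 carry 1
  E+D+1 = C carry 1
  A+9+1 = 4 carry 1
  6+F+1 = 6 carry 1
  6+A+1 = 1 carry 1
  8+2+1 = B

0xB164C13D8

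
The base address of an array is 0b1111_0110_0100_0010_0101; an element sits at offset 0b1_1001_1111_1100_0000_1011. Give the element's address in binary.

0b1010010110000000110000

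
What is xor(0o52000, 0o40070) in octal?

XOR each oct digit independently (no carries):
  5^4=1, 2^0=2, 0^0=0, 0^7=7, 0^0=0

0o12070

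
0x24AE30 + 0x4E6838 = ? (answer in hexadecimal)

Add column by column in base 16, right to left:
  0+8 = 8
  3+3 = 6
  E+8 = 6 carry 1
  A+6+1 = 1 carry 1
  4+E+1 = 3 carry 1
  2+4+1 = 7

0x731668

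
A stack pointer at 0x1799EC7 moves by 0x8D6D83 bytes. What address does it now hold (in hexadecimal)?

0x2070C4A

Add column by column in base 16, right to left:
  7+3 = A
  C+8 = 4 carry 1
  E+D+1 = C carry 1
  9+6+1 = 0 carry 1
  9+D+1 = 7 carry 1
  7+8+1 = 0 carry 1
  1+0+1 = 2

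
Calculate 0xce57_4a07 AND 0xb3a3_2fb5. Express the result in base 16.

AND each hex digit independently (no carries):
  c&b=8, e&3=2, 5&a=0, 7&3=3, 4&2=0, a&f=a, 0&b=0, 7&5=5

0x82030a05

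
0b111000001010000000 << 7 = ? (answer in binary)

Left shift by 7: append 7 zero bits.

0b1110000010100000000000000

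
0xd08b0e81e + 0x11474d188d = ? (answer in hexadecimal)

Add column by column in base 16, right to left:
  e+d = b carry 1
  1+8+1 = a
  8+8 = 0 carry 1
  e+1+1 = 0 carry 1
  0+d+1 = e
  b+4 = f
  8+7 = f
  0+4 = 4
  d+1 = e
  0+1 = 1

0x1e4ffe00ab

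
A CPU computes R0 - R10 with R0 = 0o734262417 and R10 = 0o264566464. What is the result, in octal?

0o447473733

Subtract column by column in base 8:
  7-4 → 3
  1-6 → 3 (borrow)
  4-4-1 → 7 (borrow)
  2-6-1 → 3 (borrow)
  6-6-1 → 7 (borrow)
  2-5-1 → 4 (borrow)
  4-4-1 → 7 (borrow)
  3-6-1 → 4 (borrow)
  7-2-1 → 4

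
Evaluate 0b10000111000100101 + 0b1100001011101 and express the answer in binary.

0b10010011010000010

Add column by column in base 2, right to left:
  1+1 = 0 carry 1
  0+0+1 = 1
  1+1 = 0 carry 1
  0+1+1 = 0 carry 1
  0+1+1 = 0 carry 1
  1+0+1 = 0 carry 1
  0+1+1 = 0 carry 1
  0+0+1 = 1
  0+0 = 0
  1+0 = 1
  1+0 = 1
  1+1 = 0 carry 1
  0+1+1 = 0 carry 1
  0+0+1 = 1
  0+0 = 0
  0+0 = 0
  1+0 = 1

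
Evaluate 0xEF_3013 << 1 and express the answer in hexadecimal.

0x1DE6026

1 bits is not a whole number of base-16 digits; in binary: 111011110011000000010011 << 1 = 1110111100110000000100110.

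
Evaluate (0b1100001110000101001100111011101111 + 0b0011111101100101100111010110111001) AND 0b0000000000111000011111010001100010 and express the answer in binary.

0b101000010100010000100000

Add column by column in base 2, right to left:
  1+1 = 0 carry 1
  1+0+1 = 0 carry 1
  1+0+1 = 0 carry 1
  1+1+1 = 1 carry 1
  0+1+1 = 0 carry 1
  1+1+1 = 1 carry 1
  1+0+1 = 0 carry 1
  1+1+1 = 1 carry 1
  0+1+1 = 0 carry 1
  1+0+1 = 0 carry 1
  1+1+1 = 1 carry 1
  1+0+1 = 0 carry 1
  0+1+1 = 0 carry 1
  0+1+1 = 0 carry 1
  1+1+1 = 1 carry 1
  1+0+1 = 0 carry 1
  0+0+1 = 1
  0+1 = 1
  1+1 = 0 carry 1
  0+0+1 = 1
  1+1 = 0 carry 1
  0+0+1 = 1
  0+0 = 0
  0+1 = 1
  0+1 = 1
  1+0 = 1
  1+1 = 0 carry 1
  1+1+1 = 1 carry 1
  0+1+1 = 0 carry 1
  0+1+1 = 0 carry 1
  0+1+1 = 0 carry 1
  0+1+1 = 0 carry 1
  1+0+1 = 0 carry 1
  1+0+1 = 0 carry 1
  final carry 1
Sum = 0b10000001011101010110100010010101000; now AND with 0b0000000000111000011111010001100010:
  10000001011101010110100010010101000
& 00000000000111000011111010001100010
= 00000000000101000010100010000100000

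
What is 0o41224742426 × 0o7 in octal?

0o351022461632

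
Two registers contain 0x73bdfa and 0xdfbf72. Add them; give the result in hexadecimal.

0x1537d6c

Add column by column in base 16, right to left:
  a+2 = c
  f+7 = 6 carry 1
  d+f+1 = d carry 1
  b+b+1 = 7 carry 1
  3+f+1 = 3 carry 1
  7+d+1 = 5 carry 1
  final carry 1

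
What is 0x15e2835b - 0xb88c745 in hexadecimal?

Subtract column by column in base 16:
  b-5 → 6
  5-4 → 1
  3-7 → c (borrow)
  8-c-1 → b (borrow)
  2-8-1 → 9 (borrow)
  e-8-1 → 5
  5-b → a (borrow)
  1-0-1 → 0

0xa59bc16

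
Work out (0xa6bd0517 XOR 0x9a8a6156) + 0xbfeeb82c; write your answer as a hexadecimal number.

0xfc261c6d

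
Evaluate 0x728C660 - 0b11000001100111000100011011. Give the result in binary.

0x728C660 = 0b111001010001100011001100000 in binary.
Subtract column by column in base 2:
  0-1 → 1 (borrow)
  0-1-1 → 0 (borrow)
  0-0-1 → 1 (borrow)
  0-1-1 → 0 (borrow)
  0-1-1 → 0 (borrow)
  1-0-1 → 0
  1-0 → 1
  0-0 → 0
  0-1 → 1 (borrow)
  1-0-1 → 0
  1-0 → 1
  0-0 → 0
  0-1 → 1 (borrow)
  0-1-1 → 0 (borrow)
  1-1-1 → 1 (borrow)
  1-0-1 → 0
  0-0 → 0
  0-1 → 1 (borrow)
  0-1-1 → 0 (borrow)
  1-0-1 → 0
  0-0 → 0
  1-0 → 1
  0-0 → 0
  0-0 → 0
  1-1 → 0
  1-1 → 0
  1-0 → 1

0b100001000100101010101000101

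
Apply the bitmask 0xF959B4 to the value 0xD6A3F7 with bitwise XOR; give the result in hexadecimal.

0x2FFA43

XOR each hex digit independently (no carries):
  D^F=2, 6^9=F, A^5=F, 3^9=A, F^B=4, 7^4=3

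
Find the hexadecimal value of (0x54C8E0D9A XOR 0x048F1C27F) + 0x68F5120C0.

First 0x54C8E0D9A XOR 0x048F1C27F = 0x5047FCFE5.
Add column by column in base 16, right to left:
  5+0 = 5
  E+C = A carry 1
  F+0+1 = 0 carry 1
  C+2+1 = F
  F+1 = 0 carry 1
  7+5+1 = D
  4+F = 3 carry 1
  0+8+1 = 9
  5+6 = B

0xB93D0F0A5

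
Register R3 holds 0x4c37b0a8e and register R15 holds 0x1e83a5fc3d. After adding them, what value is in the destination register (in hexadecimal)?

Add column by column in base 16, right to left:
  e+d = b carry 1
  8+3+1 = c
  a+c = 6 carry 1
  0+f+1 = 0 carry 1
  b+5+1 = 1 carry 1
  7+a+1 = 2 carry 1
  3+3+1 = 7
  c+8 = 4 carry 1
  4+e+1 = 3 carry 1
  0+1+1 = 2

0x23472106cb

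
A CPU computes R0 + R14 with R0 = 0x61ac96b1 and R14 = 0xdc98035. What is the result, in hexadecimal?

0x6f7616e6

Add column by column in base 16, right to left:
  1+5 = 6
  b+3 = e
  6+0 = 6
  9+8 = 1 carry 1
  c+9+1 = 6 carry 1
  a+c+1 = 7 carry 1
  1+d+1 = f
  6+0 = 6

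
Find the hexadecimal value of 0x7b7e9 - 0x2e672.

Subtract column by column in base 16:
  9-2 → 7
  e-7 → 7
  7-6 → 1
  b-e → d (borrow)
  7-2-1 → 4

0x4d177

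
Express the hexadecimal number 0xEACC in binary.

Expand each hex digit to 4 bits: E=1110 A=1010 C=1100 C=1100.

0b1110101011001100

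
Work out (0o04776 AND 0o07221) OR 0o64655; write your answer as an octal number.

0o64675

0o04776 AND 0o07221 = 0o04220.
Then OR with 0o64655.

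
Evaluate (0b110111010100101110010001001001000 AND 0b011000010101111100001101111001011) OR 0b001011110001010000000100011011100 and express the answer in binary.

0b11011110101111100000101011011100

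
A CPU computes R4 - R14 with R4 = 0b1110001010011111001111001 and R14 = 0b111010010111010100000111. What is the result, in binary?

Subtract column by column in base 2:
  1-1 → 0
  0-1 → 1 (borrow)
  0-1-1 → 0 (borrow)
  1-0-1 → 0
  1-0 → 1
  1-0 → 1
  1-0 → 1
  0-0 → 0
  0-1 → 1 (borrow)
  1-0-1 → 0
  1-1 → 0
  1-0 → 1
  1-1 → 0
  1-1 → 0
  0-1 → 1 (borrow)
  0-0-1 → 1 (borrow)
  1-1-1 → 1 (borrow)
  0-0-1 → 1 (borrow)
  1-0-1 → 0
  0-1 → 1 (borrow)
  0-0-1 → 1 (borrow)
  0-1-1 → 0 (borrow)
  1-1-1 → 1 (borrow)
  1-1-1 → 1 (borrow)
  1-0-1 → 0

0b110110111100100101110010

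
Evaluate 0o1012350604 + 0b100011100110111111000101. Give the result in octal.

0o1056040511

0b100011100110111111000101 = 0o43467705 in octal.
Add column by column in base 8, right to left:
  4+5 = 1 carry 1
  0+0+1 = 1
  6+7 = 5 carry 1
  0+7+1 = 0 carry 1
  5+6+1 = 4 carry 1
  3+4+1 = 0 carry 1
  2+3+1 = 6
  1+4 = 5
  0+0 = 0
  1+0 = 1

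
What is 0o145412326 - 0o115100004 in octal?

Subtract column by column in base 8:
  6-4 → 2
  2-0 → 2
  3-0 → 3
  2-0 → 2
  1-0 → 1
  4-1 → 3
  5-5 → 0
  4-1 → 3
  1-1 → 0

0o30312322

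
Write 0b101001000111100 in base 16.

0x523C

Group the bits into nibbles: 0101 0010 0011 1100 → 523C.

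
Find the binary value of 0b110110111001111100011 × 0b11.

Multiply each base-2 digit by 3, carrying:
  1×3 = 3 → write 1 carry 1
  1×3+1 = 4 → write 0 carry 2
  0×3+2 = 2 → write 0 carry 1
  0×3+1 = 1 → write 1
  0×3 = 0 → write 0
  1×3 = 3 → write 1 carry 1
  1×3+1 = 4 → write 0 carry 2
  1×3+2 = 5 → write 1 carry 2
  1×3+2 = 5 → write 1 carry 2
  1×3+2 = 5 → write 1 carry 2
  0×3+2 = 2 → write 0 carry 1
  0×3+1 = 1 → write 1
  1×3 = 3 → write 1 carry 1
  1×3+1 = 4 → write 0 carry 2
  1×3+2 = 5 → write 1 carry 2
  0×3+2 = 2 → write 0 carry 1
  1×3+1 = 4 → write 0 carry 2
  1×3+2 = 5 → write 1 carry 2
  0×3+2 = 2 → write 0 carry 1
  1×3+1 = 4 → write 0 carry 2
  1×3+2 = 5 → write 1 carry 2
  remaining carry: 10

0b10100100101101110101001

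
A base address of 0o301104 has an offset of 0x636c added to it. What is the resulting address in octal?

0o362660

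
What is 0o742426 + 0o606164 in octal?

0o1550612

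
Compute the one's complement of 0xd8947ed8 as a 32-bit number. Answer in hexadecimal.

0x276b8127

Each hex digit d becomes f−d:
  d→2, 8→7, 9→6, 4→b, 7→8, e→1, d→2, 8→7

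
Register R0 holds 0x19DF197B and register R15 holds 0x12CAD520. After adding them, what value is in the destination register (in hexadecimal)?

0x2CA9EE9B

Add column by column in base 16, right to left:
  B+0 = B
  7+2 = 9
  9+5 = E
  1+D = E
  F+A = 9 carry 1
  D+C+1 = A carry 1
  9+2+1 = C
  1+1 = 2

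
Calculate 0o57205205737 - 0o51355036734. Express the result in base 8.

Subtract column by column in base 8:
  7-4 → 3
  3-3 → 0
  7-7 → 0
  5-6 → 7 (borrow)
  0-3-1 → 4 (borrow)
  2-0-1 → 1
  5-5 → 0
  0-5 → 3 (borrow)
  2-3-1 → 6 (borrow)
  7-1-1 → 5
  5-5 → 0

0o5630147003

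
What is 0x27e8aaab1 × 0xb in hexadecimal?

0x1b6ff5559b

Multiply each base-16 digit by 11, carrying:
  1×11 = 11 → write b
  b×11 = 121 → write 9 carry 7
  a×11+7 = 117 → write 5 carry 7
  a×11+7 = 117 → write 5 carry 7
  a×11+7 = 117 → write 5 carry 7
  8×11+7 = 95 → write f carry 5
  e×11+5 = 159 → write f carry 9
  7×11+9 = 86 → write 6 carry 5
  2×11+5 = 27 → write b carry 1
  remaining carry: 1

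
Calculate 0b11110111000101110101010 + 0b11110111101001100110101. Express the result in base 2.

0b111101110101111011011111

Add column by column in base 2, right to left:
  0+1 = 1
  1+0 = 1
  0+1 = 1
  1+0 = 1
  0+1 = 1
  1+1 = 0 carry 1
  0+0+1 = 1
  1+0 = 1
  1+1 = 0 carry 1
  1+1+1 = 1 carry 1
  0+0+1 = 1
  1+0 = 1
  0+1 = 1
  0+0 = 0
  0+1 = 1
  1+1 = 0 carry 1
  1+1+1 = 1 carry 1
  1+1+1 = 1 carry 1
  0+0+1 = 1
  1+1 = 0 carry 1
  1+1+1 = 1 carry 1
  1+1+1 = 1 carry 1
  1+1+1 = 1 carry 1
  final carry 1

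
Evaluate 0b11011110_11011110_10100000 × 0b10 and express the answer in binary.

0b1101111011011110101000000

Multiply each base-2 digit by 2, carrying:
  0×2 = 0 → write 0
  0×2 = 0 → write 0
  0×2 = 0 → write 0
  0×2 = 0 → write 0
  0×2 = 0 → write 0
  1×2 = 2 → write 0 carry 1
  0×2+1 = 1 → write 1
  1×2 = 2 → write 0 carry 1
  0×2+1 = 1 → write 1
  1×2 = 2 → write 0 carry 1
  1×2+1 = 3 → write 1 carry 1
  1×2+1 = 3 → write 1 carry 1
  1×2+1 = 3 → write 1 carry 1
  0×2+1 = 1 → write 1
  1×2 = 2 → write 0 carry 1
  1×2+1 = 3 → write 1 carry 1
  0×2+1 = 1 → write 1
  1×2 = 2 → write 0 carry 1
  1×2+1 = 3 → write 1 carry 1
  1×2+1 = 3 → write 1 carry 1
  1×2+1 = 3 → write 1 carry 1
  0×2+1 = 1 → write 1
  1×2 = 2 → write 0 carry 1
  1×2+1 = 3 → write 1 carry 1
  remaining carry: 1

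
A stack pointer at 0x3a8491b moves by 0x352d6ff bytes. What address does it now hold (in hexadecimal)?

0x6fb201a

Add column by column in base 16, right to left:
  b+f = a carry 1
  1+f+1 = 1 carry 1
  9+6+1 = 0 carry 1
  4+d+1 = 2 carry 1
  8+2+1 = b
  a+5 = f
  3+3 = 6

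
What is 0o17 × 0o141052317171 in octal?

Multiply each base-8 digit by 15, carrying:
  1×15 = 15 → write 7 carry 1
  7×15+1 = 106 → write 2 carry 13
  1×15+13 = 28 → write 4 carry 3
  7×15+3 = 108 → write 4 carry 13
  1×15+13 = 28 → write 4 carry 3
  3×15+3 = 48 → write 0 carry 6
  2×15+6 = 36 → write 4 carry 4
  5×15+4 = 79 → write 7 carry 9
  0×15+9 = 9 → write 1 carry 1
  1×15+1 = 16 → write 0 carry 2
  4×15+2 = 62 → write 6 carry 7
  1×15+7 = 22 → write 6 carry 2
  remaining carry: 2

0o2660174044427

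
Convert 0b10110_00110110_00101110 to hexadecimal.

0x16362E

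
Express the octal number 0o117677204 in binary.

0b1001111110111111010000100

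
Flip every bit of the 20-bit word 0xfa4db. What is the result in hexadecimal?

0x05b24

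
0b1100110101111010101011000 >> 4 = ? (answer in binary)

0b110011010111101010101

Right shift by 4: drop the 4 least-significant bits.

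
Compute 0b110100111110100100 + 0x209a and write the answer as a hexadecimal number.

0b110100111110100100 = 0x34fa4 in hexadecimal.
Add column by column in base 16, right to left:
  4+a = e
  a+9 = 3 carry 1
  f+0+1 = 0 carry 1
  4+2+1 = 7
  3+0 = 3

0x3703e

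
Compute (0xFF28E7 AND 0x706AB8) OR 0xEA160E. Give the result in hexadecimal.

0xFA3EAE

0xFF28E7 AND 0x706AB8 = 0x7028A0.
Then OR with 0xEA160E.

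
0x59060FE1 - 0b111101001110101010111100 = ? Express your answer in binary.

0x59060FE1 = 0b1011001000001100000111111100001 in binary.
Subtract column by column in base 2:
  1-0 → 1
  0-0 → 0
  0-1 → 1 (borrow)
  0-1-1 → 0 (borrow)
  0-1-1 → 0 (borrow)
  1-1-1 → 1 (borrow)
  1-0-1 → 0
  1-1 → 0
  1-0 → 1
  1-1 → 0
  1-0 → 1
  1-1 → 0
  0-0 → 0
  0-1 → 1 (borrow)
  0-1-1 → 0 (borrow)
  0-1-1 → 0 (borrow)
  0-0-1 → 1 (borrow)
  1-0-1 → 0
  1-1 → 0
  0-0 → 0
  0-1 → 1 (borrow)
  0-1-1 → 0 (borrow)
  0-1-1 → 0 (borrow)
  0-1-1 → 0 (borrow)
  1-0-1 → 0
  0-0 → 0
  0-0 → 0
  1-0 → 1
  1-0 → 1
  0-0 → 0
  1-0 → 1

0b1011000000100010010010100100101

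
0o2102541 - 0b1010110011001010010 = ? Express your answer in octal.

0b1010110011001010010 = 0o1263122 in octal.
Subtract column by column in base 8:
  1-2 → 7 (borrow)
  4-2-1 → 1
  5-1 → 4
  2-3 → 7 (borrow)
  0-6-1 → 1 (borrow)
  1-2-1 → 6 (borrow)
  2-1-1 → 0

0o617417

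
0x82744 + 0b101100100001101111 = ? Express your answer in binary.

0b10101110111110110011

0x82744 = 0b10000010011101000100 in binary.
Add column by column in base 2, right to left:
  0+1 = 1
  0+1 = 1
  1+1 = 0 carry 1
  0+1+1 = 0 carry 1
  0+0+1 = 1
  0+1 = 1
  1+1 = 0 carry 1
  0+0+1 = 1
  1+0 = 1
  1+0 = 1
  1+0 = 1
  0+1 = 1
  0+0 = 0
  1+0 = 1
  0+1 = 1
  0+1 = 1
  0+0 = 0
  0+1 = 1
  0+0 = 0
  1+0 = 1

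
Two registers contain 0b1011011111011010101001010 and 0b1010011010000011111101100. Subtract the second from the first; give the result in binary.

Subtract column by column in base 2:
  0-0 → 0
  1-0 → 1
  0-1 → 1 (borrow)
  1-1-1 → 1 (borrow)
  0-0-1 → 1 (borrow)
  0-1-1 → 0 (borrow)
  1-1-1 → 1 (borrow)
  0-1-1 → 0 (borrow)
  1-1-1 → 1 (borrow)
  0-1-1 → 0 (borrow)
  1-1-1 → 1 (borrow)
  0-0-1 → 1 (borrow)
  1-0-1 → 0
  1-0 → 1
  0-0 → 0
  1-0 → 1
  1-1 → 0
  1-0 → 1
  1-1 → 0
  1-1 → 0
  0-0 → 0
  1-0 → 1
  1-1 → 0
  0-0 → 0
  1-1 → 0

0b1000101010110101011110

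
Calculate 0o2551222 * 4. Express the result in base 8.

Multiply each base-8 digit by 4, carrying:
  2×4 = 8 → write 0 carry 1
  2×4+1 = 9 → write 1 carry 1
  2×4+1 = 9 → write 1 carry 1
  1×4+1 = 5 → write 5
  5×4 = 20 → write 4 carry 2
  5×4+2 = 22 → write 6 carry 2
  2×4+2 = 10 → write 2 carry 1
  remaining carry: 1

0o12645110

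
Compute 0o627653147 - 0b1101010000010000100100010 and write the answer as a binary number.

0b100101101110011010101000101

0o627653147 = 0b110010111110101011001100111 in binary.
Subtract column by column in base 2:
  1-0 → 1
  1-1 → 0
  1-0 → 1
  0-0 → 0
  0-0 → 0
  1-1 → 0
  1-0 → 1
  0-0 → 0
  0-1 → 1 (borrow)
  1-0-1 → 0
  1-0 → 1
  0-0 → 0
  1-0 → 1
  0-1 → 1 (borrow)
  1-0-1 → 0
  0-0 → 0
  1-0 → 1
  1-0 → 1
  1-0 → 1
  1-1 → 0
  1-0 → 1
  0-1 → 1 (borrow)
  1-0-1 → 0
  0-1 → 1 (borrow)
  0-1-1 → 0 (borrow)
  1-0-1 → 0
  1-0 → 1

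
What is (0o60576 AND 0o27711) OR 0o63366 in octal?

0o63776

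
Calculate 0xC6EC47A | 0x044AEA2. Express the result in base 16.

0xC6EEEFA

OR each hex digit independently (no carries):
  C|0=C, 6|4=6, E|4=E, C|A=E, 4|E=E, 7|A=F, A|2=A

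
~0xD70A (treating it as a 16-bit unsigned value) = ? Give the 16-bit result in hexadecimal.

0x28F5

Each hex digit d becomes F−d:
  D→2, 7→8, 0→F, A→5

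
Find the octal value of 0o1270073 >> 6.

Shifting right by 6 bits = 2 oct digits: drop the last 2.

0o12700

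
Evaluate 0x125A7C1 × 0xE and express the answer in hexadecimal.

0x100F2C8E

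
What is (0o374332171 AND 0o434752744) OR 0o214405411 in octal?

0o374332171 AND 0o434752744 = 0o034312140.
Then OR with 0o214405411.

0o234717551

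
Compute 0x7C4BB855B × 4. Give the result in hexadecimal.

0x1F12EE156C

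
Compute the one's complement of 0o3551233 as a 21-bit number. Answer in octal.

0o4226544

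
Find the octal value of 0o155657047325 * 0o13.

Multiply each base-8 digit by 11, carrying:
  5×11 = 55 → write 7 carry 6
  2×11+6 = 28 → write 4 carry 3
  3×11+3 = 36 → write 4 carry 4
  7×11+4 = 81 → write 1 carry 10
  4×11+10 = 54 → write 6 carry 6
  0×11+6 = 6 → write 6
  7×11 = 77 → write 5 carry 9
  5×11+9 = 64 → write 0 carry 8
  6×11+8 = 74 → write 2 carry 9
  5×11+9 = 64 → write 0 carry 8
  5×11+8 = 63 → write 7 carry 7
  1×11+7 = 18 → write 2 carry 2
  remaining carry: 2

0o2270205661447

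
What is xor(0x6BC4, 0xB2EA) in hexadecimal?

XOR each hex digit independently (no carries):
  6^B=D, B^2=9, C^E=2, 4^A=E

0xD92E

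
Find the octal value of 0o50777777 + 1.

The trailing 6 digits are 7 (max in base 8), so adding 1 cascades: they roll to 0 and the next digit up increments.

0o51000000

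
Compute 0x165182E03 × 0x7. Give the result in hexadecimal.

Multiply each base-16 digit by 7, carrying:
  3×7 = 21 → write 5 carry 1
  0×7+1 = 1 → write 1
  E×7 = 98 → write 2 carry 6
  2×7+6 = 20 → write 4 carry 1
  8×7+1 = 57 → write 9 carry 3
  1×7+3 = 10 → write A
  5×7 = 35 → write 3 carry 2
  6×7+2 = 44 → write C carry 2
  1×7+2 = 9 → write 9

0x9C3A94215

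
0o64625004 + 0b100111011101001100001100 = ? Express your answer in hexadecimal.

0o64625004 = 0xD32A04 in hexadecimal.
0b100111011101001100001100 = 0x9DD30C in hexadecimal.
Add column by column in base 16, right to left:
  4+C = 0 carry 1
  0+0+1 = 1
  A+3 = D
  2+D = F
  3+D = 0 carry 1
  D+9+1 = 7 carry 1
  final carry 1

0x170FD10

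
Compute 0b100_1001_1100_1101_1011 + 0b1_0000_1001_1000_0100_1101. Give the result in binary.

Add column by column in base 2, right to left:
  1+1 = 0 carry 1
  1+0+1 = 0 carry 1
  0+1+1 = 0 carry 1
  1+1+1 = 1 carry 1
  1+0+1 = 0 carry 1
  0+0+1 = 1
  1+1 = 0 carry 1
  1+0+1 = 0 carry 1
  0+0+1 = 1
  0+0 = 0
  1+0 = 1
  1+1 = 0 carry 1
  1+1+1 = 1 carry 1
  0+0+1 = 1
  0+0 = 0
  1+1 = 0 carry 1
  0+0+1 = 1
  0+0 = 0
  1+0 = 1
  0+0 = 0
  0+1 = 1

0b101010011010100101000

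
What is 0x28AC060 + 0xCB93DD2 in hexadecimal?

0xF43FE32

Add column by column in base 16, right to left:
  0+2 = 2
  6+D = 3 carry 1
  0+D+1 = E
  C+3 = F
  A+9 = 3 carry 1
  8+B+1 = 4 carry 1
  2+C+1 = F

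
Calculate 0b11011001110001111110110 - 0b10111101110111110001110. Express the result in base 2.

0b11011111010001101000

Subtract column by column in base 2:
  0-0 → 0
  1-1 → 0
  1-1 → 0
  0-1 → 1 (borrow)
  1-0-1 → 0
  1-0 → 1
  1-0 → 1
  1-1 → 0
  1-1 → 0
  1-1 → 0
  0-1 → 1 (borrow)
  0-1-1 → 0 (borrow)
  0-0-1 → 1 (borrow)
  1-1-1 → 1 (borrow)
  1-1-1 → 1 (borrow)
  1-1-1 → 1 (borrow)
  0-0-1 → 1 (borrow)
  0-1-1 → 0 (borrow)
  1-1-1 → 1 (borrow)
  1-1-1 → 1 (borrow)
  0-1-1 → 0 (borrow)
  1-0-1 → 0
  1-1 → 0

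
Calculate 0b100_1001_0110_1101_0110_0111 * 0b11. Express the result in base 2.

0b110111000100100000110101

Multiply each base-2 digit by 3, carrying:
  1×3 = 3 → write 1 carry 1
  1×3+1 = 4 → write 0 carry 2
  1×3+2 = 5 → write 1 carry 2
  0×3+2 = 2 → write 0 carry 1
  0×3+1 = 1 → write 1
  1×3 = 3 → write 1 carry 1
  1×3+1 = 4 → write 0 carry 2
  0×3+2 = 2 → write 0 carry 1
  1×3+1 = 4 → write 0 carry 2
  0×3+2 = 2 → write 0 carry 1
  1×3+1 = 4 → write 0 carry 2
  1×3+2 = 5 → write 1 carry 2
  0×3+2 = 2 → write 0 carry 1
  1×3+1 = 4 → write 0 carry 2
  1×3+2 = 5 → write 1 carry 2
  0×3+2 = 2 → write 0 carry 1
  1×3+1 = 4 → write 0 carry 2
  0×3+2 = 2 → write 0 carry 1
  0×3+1 = 1 → write 1
  1×3 = 3 → write 1 carry 1
  0×3+1 = 1 → write 1
  0×3 = 0 → write 0
  1×3 = 3 → write 1 carry 1
  remaining carry: 1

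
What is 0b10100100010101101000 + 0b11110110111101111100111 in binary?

Add column by column in base 2, right to left:
  0+1 = 1
  0+1 = 1
  0+1 = 1
  1+0 = 1
  0+0 = 0
  1+1 = 0 carry 1
  1+1+1 = 1 carry 1
  0+1+1 = 0 carry 1
  1+1+1 = 1 carry 1
  0+1+1 = 0 carry 1
  1+0+1 = 0 carry 1
  0+1+1 = 0 carry 1
  0+1+1 = 0 carry 1
  0+1+1 = 0 carry 1
  1+1+1 = 1 carry 1
  0+0+1 = 1
  0+1 = 1
  1+1 = 0 carry 1
  0+0+1 = 1
  1+1 = 0 carry 1
  0+1+1 = 0 carry 1
  0+1+1 = 0 carry 1
  0+1+1 = 0 carry 1
  final carry 1

0b100001011100000101001111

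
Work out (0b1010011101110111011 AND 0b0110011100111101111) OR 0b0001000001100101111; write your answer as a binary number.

0b1010011101110111011 AND 0b0110011100111101111 = 0b0010011100110101011.
Then OR with 0b0001000001100101111.

0b11011101110101111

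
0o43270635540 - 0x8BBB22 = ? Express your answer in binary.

0o43270635540 = 0b100011010111000110011101101100000 in binary.
0x8BBB22 = 0b100010111011101100100010 in binary.
Subtract column by column in base 2:
  0-0 → 0
  0-1 → 1 (borrow)
  0-0-1 → 1 (borrow)
  0-0-1 → 1 (borrow)
  0-0-1 → 1 (borrow)
  1-1-1 → 1 (borrow)
  1-0-1 → 0
  0-0 → 0
  1-1 → 0
  1-1 → 0
  0-0 → 0
  1-1 → 0
  1-1 → 0
  1-1 → 0
  0-0 → 0
  0-1 → 1 (borrow)
  1-1-1 → 1 (borrow)
  1-1-1 → 1 (borrow)
  0-0-1 → 1 (borrow)
  0-1-1 → 0 (borrow)
  0-0-1 → 1 (borrow)
  1-0-1 → 0
  1-0 → 1
  1-1 → 0
  0-0 → 0
  1-0 → 1
  0-0 → 0
  1-0 → 1
  1-0 → 1
  0-0 → 0
  0-0 → 0
  0-0 → 0
  1-0 → 1

0b100011010010101111000000000111110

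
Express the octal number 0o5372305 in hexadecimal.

0x15F4C5

Each octal digit is 3 bits: 5=101 3=011 7=111 2=010 3=011 0=000 5=101.
Group the bits into nibbles: 0001 0101 1111 0100 1100 0101 → 15F4C5.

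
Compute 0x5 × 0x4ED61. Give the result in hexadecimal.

0x18A2E5

Multiply each base-16 digit by 5, carrying:
  1×5 = 5 → write 5
  6×5 = 30 → write E carry 1
  D×5+1 = 66 → write 2 carry 4
  E×5+4 = 74 → write A carry 4
  4×5+4 = 24 → write 8 carry 1
  remaining carry: 1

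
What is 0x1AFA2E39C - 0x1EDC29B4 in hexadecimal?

Subtract column by column in base 16:
  C-4 → 8
  9-B → E (borrow)
  3-9-1 → 9 (borrow)
  E-2-1 → B
  2-C → 6 (borrow)
  A-D-1 → C (borrow)
  F-E-1 → 0
  A-1 → 9
  1-0 → 1

0x190C6B9E8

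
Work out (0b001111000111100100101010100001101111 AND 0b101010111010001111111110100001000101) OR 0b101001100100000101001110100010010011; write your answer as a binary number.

0b101011100110000101101110100011010111

0b001111000111100100101010100001101111 AND 0b101010111010001111111110100001000101 = 0b001010000010000100101010100001000101.
Then OR with 0b101001100100000101001110100010010011.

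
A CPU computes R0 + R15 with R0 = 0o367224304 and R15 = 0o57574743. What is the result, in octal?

Add column by column in base 8, right to left:
  4+3 = 7
  0+4 = 4
  3+7 = 2 carry 1
  4+4+1 = 1 carry 1
  2+7+1 = 2 carry 1
  2+5+1 = 0 carry 1
  7+7+1 = 7 carry 1
  6+5+1 = 4 carry 1
  3+0+1 = 4

0o447021247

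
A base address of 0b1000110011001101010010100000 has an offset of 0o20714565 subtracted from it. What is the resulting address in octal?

0b1000110011001101010010100000 = 0o1063152240 in octal.
Subtract column by column in base 8:
  0-5 → 3 (borrow)
  4-6-1 → 5 (borrow)
  2-5-1 → 4 (borrow)
  2-4-1 → 5 (borrow)
  5-1-1 → 3
  1-7 → 2 (borrow)
  3-0-1 → 2
  6-2 → 4
  0-0 → 0
  1-0 → 1

0o1042235453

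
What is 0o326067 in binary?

Each octal digit is 3 bits: 3=011 2=010 6=110 0=000 6=110 7=111.

0b11010110000110111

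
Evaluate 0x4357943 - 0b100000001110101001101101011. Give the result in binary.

0x4357943 = 0b100001101010111100101000011 in binary.
Subtract column by column in base 2:
  1-1 → 0
  1-1 → 0
  0-0 → 0
  0-1 → 1 (borrow)
  0-0-1 → 1 (borrow)
  0-1-1 → 0 (borrow)
  1-1-1 → 1 (borrow)
  0-0-1 → 1 (borrow)
  1-1-1 → 1 (borrow)
  0-1-1 → 0 (borrow)
  0-0-1 → 1 (borrow)
  1-0-1 → 0
  1-1 → 0
  1-0 → 1
  1-1 → 0
  0-0 → 0
  1-1 → 0
  0-1 → 1 (borrow)
  1-1-1 → 1 (borrow)
  0-0-1 → 1 (borrow)
  1-0-1 → 0
  1-0 → 1
  0-0 → 0
  0-0 → 0
  0-0 → 0
  0-0 → 0
  1-1 → 0

0b1011100010010111011000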